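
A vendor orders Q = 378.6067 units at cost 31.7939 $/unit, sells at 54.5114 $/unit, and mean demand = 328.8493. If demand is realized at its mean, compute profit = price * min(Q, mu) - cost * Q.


Sales at mu = min(378.6067, 328.8493) = 328.8493
Revenue = 54.5114 * 328.8493 = 17926.0357
Total cost = 31.7939 * 378.6067 = 12037.3836
Profit = 17926.0357 - 12037.3836 = 5888.6522

5888.6522 $


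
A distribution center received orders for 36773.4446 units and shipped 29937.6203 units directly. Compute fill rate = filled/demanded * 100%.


FR = 29937.6203 / 36773.4446 * 100 = 81.4110

81.4110%


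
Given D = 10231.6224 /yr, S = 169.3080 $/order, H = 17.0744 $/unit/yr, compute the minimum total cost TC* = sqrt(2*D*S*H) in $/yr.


2*D*S*H = 59155813.4343
TC* = sqrt(59155813.4343) = 7691.2817

7691.2817 $/yr


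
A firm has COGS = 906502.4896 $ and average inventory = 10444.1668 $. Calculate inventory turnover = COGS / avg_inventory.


Turnover = 906502.4896 / 10444.1668 = 86.7951

86.7951


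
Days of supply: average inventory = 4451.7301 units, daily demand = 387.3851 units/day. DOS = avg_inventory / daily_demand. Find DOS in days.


DOS = 4451.7301 / 387.3851 = 11.4917

11.4917 days


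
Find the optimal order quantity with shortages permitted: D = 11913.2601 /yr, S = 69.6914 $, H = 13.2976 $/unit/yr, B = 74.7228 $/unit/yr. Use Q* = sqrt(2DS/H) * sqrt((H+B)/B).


sqrt(2DS/H) = 353.3729
sqrt((H+B)/B) = 1.0853
Q* = 353.3729 * 1.0853 = 383.5291

383.5291 units


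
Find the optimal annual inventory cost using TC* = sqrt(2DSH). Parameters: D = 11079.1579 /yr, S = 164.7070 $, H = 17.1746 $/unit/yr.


2*D*S*H = 62680930.5972
TC* = sqrt(62680930.5972) = 7917.1289

7917.1289 $/yr


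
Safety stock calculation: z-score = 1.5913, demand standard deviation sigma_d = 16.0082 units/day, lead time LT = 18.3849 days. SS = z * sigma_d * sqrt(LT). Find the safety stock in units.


sqrt(LT) = sqrt(18.3849) = 4.2878
SS = 1.5913 * 16.0082 * 4.2878 = 109.2258

109.2258 units


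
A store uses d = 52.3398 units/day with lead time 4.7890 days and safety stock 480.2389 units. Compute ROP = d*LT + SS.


d*LT = 52.3398 * 4.7890 = 250.6553
ROP = 250.6553 + 480.2389 = 730.8942

730.8942 units


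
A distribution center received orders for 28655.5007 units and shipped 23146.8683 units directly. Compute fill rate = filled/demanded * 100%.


FR = 23146.8683 / 28655.5007 * 100 = 80.7764

80.7764%


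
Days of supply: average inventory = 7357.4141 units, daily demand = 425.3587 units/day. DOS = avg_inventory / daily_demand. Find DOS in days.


DOS = 7357.4141 / 425.3587 = 17.2970

17.2970 days


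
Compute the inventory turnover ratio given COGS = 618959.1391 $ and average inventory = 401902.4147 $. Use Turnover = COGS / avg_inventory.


Turnover = 618959.1391 / 401902.4147 = 1.5401

1.5401


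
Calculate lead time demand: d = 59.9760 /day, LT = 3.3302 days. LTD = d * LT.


LTD = 59.9760 * 3.3302 = 199.7321

199.7321 units


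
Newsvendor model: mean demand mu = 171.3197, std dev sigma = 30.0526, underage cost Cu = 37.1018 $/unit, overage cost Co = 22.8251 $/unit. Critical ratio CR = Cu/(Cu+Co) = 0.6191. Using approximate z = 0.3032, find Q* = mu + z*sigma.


CR = Cu/(Cu+Co) = 37.1018/(37.1018+22.8251) = 0.6191
z = 0.3032
Q* = 171.3197 + 0.3032 * 30.0526 = 180.4316

180.4316 units


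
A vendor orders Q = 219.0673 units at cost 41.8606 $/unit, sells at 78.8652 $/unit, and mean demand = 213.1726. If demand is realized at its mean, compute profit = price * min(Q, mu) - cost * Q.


Sales at mu = min(219.0673, 213.1726) = 213.1726
Revenue = 78.8652 * 213.1726 = 16811.8997
Total cost = 41.8606 * 219.0673 = 9170.2886
Profit = 16811.8997 - 9170.2886 = 7641.6111

7641.6111 $


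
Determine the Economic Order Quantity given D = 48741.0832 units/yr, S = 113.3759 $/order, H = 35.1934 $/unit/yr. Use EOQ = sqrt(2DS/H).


2*D*S = 2 * 48741.0832 * 113.3759 = 11052128.3495
2*D*S/H = 314039.8015
EOQ = sqrt(314039.8015) = 560.3925

560.3925 units


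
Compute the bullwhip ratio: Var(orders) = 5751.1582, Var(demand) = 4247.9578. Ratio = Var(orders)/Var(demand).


BW = 5751.1582 / 4247.9578 = 1.3539

1.3539


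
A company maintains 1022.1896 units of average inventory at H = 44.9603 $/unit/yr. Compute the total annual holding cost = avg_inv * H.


Cost = 1022.1896 * 44.9603 = 45957.9511

45957.9511 $/yr


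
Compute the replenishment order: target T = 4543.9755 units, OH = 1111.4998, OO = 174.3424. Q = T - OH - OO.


Inventory position = OH + OO = 1111.4998 + 174.3424 = 1285.8422
Q = 4543.9755 - 1285.8422 = 3258.1333

3258.1333 units


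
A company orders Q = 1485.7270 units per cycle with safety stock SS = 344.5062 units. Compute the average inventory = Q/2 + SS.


Q/2 = 742.8635
Avg = 742.8635 + 344.5062 = 1087.3697

1087.3697 units


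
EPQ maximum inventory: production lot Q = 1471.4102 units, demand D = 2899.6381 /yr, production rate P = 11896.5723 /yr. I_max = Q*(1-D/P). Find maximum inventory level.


D/P = 0.2437
1 - D/P = 0.7563
I_max = 1471.4102 * 0.7563 = 1112.7727

1112.7727 units


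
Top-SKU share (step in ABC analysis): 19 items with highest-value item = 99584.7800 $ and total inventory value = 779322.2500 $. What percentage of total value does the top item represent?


Top item = 99584.7800
Total = 779322.2500
Percentage = 99584.7800 / 779322.2500 * 100 = 12.7784

12.7784%


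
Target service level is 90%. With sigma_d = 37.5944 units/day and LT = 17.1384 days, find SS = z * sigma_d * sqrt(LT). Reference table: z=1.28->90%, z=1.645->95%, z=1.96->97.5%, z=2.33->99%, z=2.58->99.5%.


From the table, SL = 90% corresponds to z = 1.28
sqrt(LT) = sqrt(17.1384) = 4.1399
SS = 1.28 * 37.5944 * 4.1399 = 199.2133

199.2133 units


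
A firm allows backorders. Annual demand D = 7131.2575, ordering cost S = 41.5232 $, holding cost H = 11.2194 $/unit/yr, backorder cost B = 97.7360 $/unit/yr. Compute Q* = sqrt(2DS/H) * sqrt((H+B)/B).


sqrt(2DS/H) = 229.7517
sqrt((H+B)/B) = 1.0558
Q* = 229.7517 * 1.0558 = 242.5804

242.5804 units


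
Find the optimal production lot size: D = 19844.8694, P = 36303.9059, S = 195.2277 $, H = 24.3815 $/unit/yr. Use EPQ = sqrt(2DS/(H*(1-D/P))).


1 - D/P = 1 - 0.5466 = 0.4534
H*(1-D/P) = 11.0538
2DS = 7748536.4195
EPQ = sqrt(700984.1567) = 837.2480

837.2480 units


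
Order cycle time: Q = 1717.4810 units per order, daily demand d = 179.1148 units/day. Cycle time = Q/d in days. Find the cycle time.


Cycle = 1717.4810 / 179.1148 = 9.5887

9.5887 days


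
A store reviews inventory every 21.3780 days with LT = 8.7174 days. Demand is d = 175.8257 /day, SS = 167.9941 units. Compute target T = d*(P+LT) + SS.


P + LT = 30.0954
d*(P+LT) = 175.8257 * 30.0954 = 5291.5448
T = 5291.5448 + 167.9941 = 5459.5389

5459.5389 units


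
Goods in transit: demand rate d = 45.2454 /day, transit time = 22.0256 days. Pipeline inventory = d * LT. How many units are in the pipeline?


Pipeline = 45.2454 * 22.0256 = 996.5571

996.5571 units


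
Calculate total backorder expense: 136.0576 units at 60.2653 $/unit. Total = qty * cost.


Total = 136.0576 * 60.2653 = 8199.5521

8199.5521 $


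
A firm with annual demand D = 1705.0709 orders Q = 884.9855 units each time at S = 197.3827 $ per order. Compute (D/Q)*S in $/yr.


Number of orders = D/Q = 1.9267
Cost = 1.9267 * 197.3827 = 380.2904

380.2904 $/yr


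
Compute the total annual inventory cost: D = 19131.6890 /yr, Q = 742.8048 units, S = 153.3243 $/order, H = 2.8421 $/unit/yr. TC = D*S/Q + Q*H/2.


Ordering cost = D*S/Q = 3949.0224
Holding cost = Q*H/2 = 1055.5628
TC = 3949.0224 + 1055.5628 = 5004.5852

5004.5852 $/yr


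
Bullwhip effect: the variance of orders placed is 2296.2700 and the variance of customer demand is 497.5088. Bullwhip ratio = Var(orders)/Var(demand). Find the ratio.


BW = 2296.2700 / 497.5088 = 4.6155

4.6155


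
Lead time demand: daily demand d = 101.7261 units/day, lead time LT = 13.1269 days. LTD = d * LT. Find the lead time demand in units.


LTD = 101.7261 * 13.1269 = 1335.3483

1335.3483 units


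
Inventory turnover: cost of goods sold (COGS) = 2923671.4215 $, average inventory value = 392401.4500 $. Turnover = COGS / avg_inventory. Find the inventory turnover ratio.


Turnover = 2923671.4215 / 392401.4500 = 7.4507

7.4507


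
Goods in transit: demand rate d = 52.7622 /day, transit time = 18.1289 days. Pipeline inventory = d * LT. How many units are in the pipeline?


Pipeline = 52.7622 * 18.1289 = 956.5206

956.5206 units


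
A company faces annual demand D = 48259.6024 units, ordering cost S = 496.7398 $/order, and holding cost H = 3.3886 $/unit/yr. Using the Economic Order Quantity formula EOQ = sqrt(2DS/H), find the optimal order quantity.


2*D*S = 2 * 48259.6024 * 496.7398 = 47944930.4885
2*D*S/H = 14148890.5414
EOQ = sqrt(14148890.5414) = 3761.5011

3761.5011 units


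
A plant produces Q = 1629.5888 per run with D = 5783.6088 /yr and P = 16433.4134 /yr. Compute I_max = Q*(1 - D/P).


D/P = 0.3519
1 - D/P = 0.6481
I_max = 1629.5888 * 0.6481 = 1056.0680

1056.0680 units


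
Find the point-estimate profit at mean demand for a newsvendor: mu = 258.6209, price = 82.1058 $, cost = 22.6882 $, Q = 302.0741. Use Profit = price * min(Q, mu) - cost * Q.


Sales at mu = min(302.0741, 258.6209) = 258.6209
Revenue = 82.1058 * 258.6209 = 21234.2759
Total cost = 22.6882 * 302.0741 = 6853.5176
Profit = 21234.2759 - 6853.5176 = 14380.7583

14380.7583 $


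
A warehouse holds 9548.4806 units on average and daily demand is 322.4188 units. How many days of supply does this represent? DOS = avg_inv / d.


DOS = 9548.4806 / 322.4188 = 29.6151

29.6151 days


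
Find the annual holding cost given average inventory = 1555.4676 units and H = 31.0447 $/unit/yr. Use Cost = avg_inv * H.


Cost = 1555.4676 * 31.0447 = 48289.0250

48289.0250 $/yr


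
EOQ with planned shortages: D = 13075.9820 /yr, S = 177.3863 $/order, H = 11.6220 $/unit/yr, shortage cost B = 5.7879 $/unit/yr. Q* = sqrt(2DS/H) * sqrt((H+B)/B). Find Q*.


sqrt(2DS/H) = 631.7886
sqrt((H+B)/B) = 1.7344
Q* = 631.7886 * 1.7344 = 1095.7447

1095.7447 units


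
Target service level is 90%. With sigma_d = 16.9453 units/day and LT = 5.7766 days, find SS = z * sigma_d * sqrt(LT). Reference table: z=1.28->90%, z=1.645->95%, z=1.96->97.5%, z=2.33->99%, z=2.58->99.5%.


From the table, SL = 90% corresponds to z = 1.28
sqrt(LT) = sqrt(5.7766) = 2.4035
SS = 1.28 * 16.9453 * 2.4035 = 52.1309

52.1309 units


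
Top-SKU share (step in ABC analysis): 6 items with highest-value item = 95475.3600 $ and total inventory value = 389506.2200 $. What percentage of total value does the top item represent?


Top item = 95475.3600
Total = 389506.2200
Percentage = 95475.3600 / 389506.2200 * 100 = 24.5119

24.5119%


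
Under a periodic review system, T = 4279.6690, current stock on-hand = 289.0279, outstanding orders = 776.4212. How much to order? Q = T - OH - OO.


Inventory position = OH + OO = 289.0279 + 776.4212 = 1065.4491
Q = 4279.6690 - 1065.4491 = 3214.2199

3214.2199 units


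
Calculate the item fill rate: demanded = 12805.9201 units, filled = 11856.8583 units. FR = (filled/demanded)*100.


FR = 11856.8583 / 12805.9201 * 100 = 92.5889

92.5889%


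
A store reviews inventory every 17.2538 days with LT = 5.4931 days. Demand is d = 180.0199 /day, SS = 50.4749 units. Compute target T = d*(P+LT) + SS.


P + LT = 22.7469
d*(P+LT) = 180.0199 * 22.7469 = 4094.8947
T = 4094.8947 + 50.4749 = 4145.3696

4145.3696 units


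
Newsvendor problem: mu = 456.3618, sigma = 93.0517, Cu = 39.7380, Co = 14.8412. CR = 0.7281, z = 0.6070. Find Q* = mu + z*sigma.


CR = Cu/(Cu+Co) = 39.7380/(39.7380+14.8412) = 0.7281
z = 0.6070
Q* = 456.3618 + 0.6070 * 93.0517 = 512.8442

512.8442 units


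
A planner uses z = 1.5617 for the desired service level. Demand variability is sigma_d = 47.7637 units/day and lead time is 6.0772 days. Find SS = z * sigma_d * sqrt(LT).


sqrt(LT) = sqrt(6.0772) = 2.4652
SS = 1.5617 * 47.7637 * 2.4652 = 183.8854

183.8854 units


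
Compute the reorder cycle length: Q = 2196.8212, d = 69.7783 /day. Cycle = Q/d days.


Cycle = 2196.8212 / 69.7783 = 31.4829

31.4829 days


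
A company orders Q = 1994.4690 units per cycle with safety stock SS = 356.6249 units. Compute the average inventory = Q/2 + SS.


Q/2 = 997.2345
Avg = 997.2345 + 356.6249 = 1353.8594

1353.8594 units


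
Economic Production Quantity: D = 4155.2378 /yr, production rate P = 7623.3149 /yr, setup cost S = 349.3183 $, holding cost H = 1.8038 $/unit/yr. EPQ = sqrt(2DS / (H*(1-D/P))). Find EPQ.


1 - D/P = 1 - 0.5451 = 0.4549
H*(1-D/P) = 0.8206
2DS = 2903001.2088
EPQ = sqrt(3537642.5590) = 1880.8622

1880.8622 units


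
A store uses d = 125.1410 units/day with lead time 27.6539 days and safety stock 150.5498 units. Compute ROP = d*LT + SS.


d*LT = 125.1410 * 27.6539 = 3460.6367
ROP = 3460.6367 + 150.5498 = 3611.1865

3611.1865 units


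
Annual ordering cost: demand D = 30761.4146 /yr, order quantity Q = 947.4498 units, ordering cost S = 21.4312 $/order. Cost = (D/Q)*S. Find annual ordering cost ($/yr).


Number of orders = D/Q = 32.4676
Cost = 32.4676 * 21.4312 = 695.8195

695.8195 $/yr


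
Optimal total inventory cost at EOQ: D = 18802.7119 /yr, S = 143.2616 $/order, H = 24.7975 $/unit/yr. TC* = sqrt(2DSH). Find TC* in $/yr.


2*D*S*H = 133594378.3872
TC* = sqrt(133594378.3872) = 11558.3034

11558.3034 $/yr


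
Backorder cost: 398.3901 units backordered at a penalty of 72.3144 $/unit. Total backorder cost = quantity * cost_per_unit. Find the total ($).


Total = 398.3901 * 72.3144 = 28809.3410

28809.3410 $


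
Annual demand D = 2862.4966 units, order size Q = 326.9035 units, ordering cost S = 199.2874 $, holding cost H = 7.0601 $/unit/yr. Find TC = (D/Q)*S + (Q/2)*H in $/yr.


Ordering cost = D*S/Q = 1745.0395
Holding cost = Q*H/2 = 1153.9857
TC = 1745.0395 + 1153.9857 = 2899.0252

2899.0252 $/yr


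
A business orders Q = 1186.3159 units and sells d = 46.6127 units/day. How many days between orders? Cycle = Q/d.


Cycle = 1186.3159 / 46.6127 = 25.4505

25.4505 days


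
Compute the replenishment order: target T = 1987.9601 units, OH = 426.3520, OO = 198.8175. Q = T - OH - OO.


Inventory position = OH + OO = 426.3520 + 198.8175 = 625.1695
Q = 1987.9601 - 625.1695 = 1362.7906

1362.7906 units


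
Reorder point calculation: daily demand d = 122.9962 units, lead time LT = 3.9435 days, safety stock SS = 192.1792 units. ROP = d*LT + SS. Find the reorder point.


d*LT = 122.9962 * 3.9435 = 485.0355
ROP = 485.0355 + 192.1792 = 677.2147

677.2147 units


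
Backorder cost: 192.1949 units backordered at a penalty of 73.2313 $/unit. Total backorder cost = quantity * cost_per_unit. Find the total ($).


Total = 192.1949 * 73.2313 = 14074.6824

14074.6824 $


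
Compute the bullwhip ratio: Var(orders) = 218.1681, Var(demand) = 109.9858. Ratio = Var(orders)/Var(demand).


BW = 218.1681 / 109.9858 = 1.9836

1.9836


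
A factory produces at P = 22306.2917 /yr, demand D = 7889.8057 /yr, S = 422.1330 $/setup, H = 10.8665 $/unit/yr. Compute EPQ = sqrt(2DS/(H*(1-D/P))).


1 - D/P = 1 - 0.3537 = 0.6463
H*(1-D/P) = 7.0230
2DS = 6661094.6991
EPQ = sqrt(948470.6278) = 973.8946

973.8946 units


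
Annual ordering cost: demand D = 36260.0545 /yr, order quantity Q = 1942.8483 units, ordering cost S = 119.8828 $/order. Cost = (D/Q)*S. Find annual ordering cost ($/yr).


Number of orders = D/Q = 18.6633
Cost = 18.6633 * 119.8828 = 2237.4145

2237.4145 $/yr


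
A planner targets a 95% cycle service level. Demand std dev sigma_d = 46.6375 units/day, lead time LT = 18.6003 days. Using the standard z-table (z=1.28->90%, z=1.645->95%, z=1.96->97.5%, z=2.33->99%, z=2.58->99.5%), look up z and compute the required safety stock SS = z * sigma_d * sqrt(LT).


From the table, SL = 95% corresponds to z = 1.645
sqrt(LT) = sqrt(18.6003) = 4.3128
SS = 1.645 * 46.6375 * 4.3128 = 330.8729

330.8729 units


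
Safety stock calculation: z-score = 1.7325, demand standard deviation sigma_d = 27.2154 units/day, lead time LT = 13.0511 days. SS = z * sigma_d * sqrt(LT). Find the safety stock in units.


sqrt(LT) = sqrt(13.0511) = 3.6126
SS = 1.7325 * 27.2154 * 3.6126 = 170.3380

170.3380 units


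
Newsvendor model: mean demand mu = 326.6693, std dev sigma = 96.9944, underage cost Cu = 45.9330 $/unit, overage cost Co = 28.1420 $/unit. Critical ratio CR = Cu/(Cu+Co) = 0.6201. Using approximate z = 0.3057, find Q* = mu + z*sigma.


CR = Cu/(Cu+Co) = 45.9330/(45.9330+28.1420) = 0.6201
z = 0.3057
Q* = 326.6693 + 0.3057 * 96.9944 = 356.3205

356.3205 units


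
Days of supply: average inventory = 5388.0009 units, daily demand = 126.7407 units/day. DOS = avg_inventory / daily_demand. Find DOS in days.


DOS = 5388.0009 / 126.7407 = 42.5120

42.5120 days


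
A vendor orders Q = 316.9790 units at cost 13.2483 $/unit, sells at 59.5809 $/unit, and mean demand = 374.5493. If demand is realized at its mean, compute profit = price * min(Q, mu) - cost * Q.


Sales at mu = min(316.9790, 374.5493) = 316.9790
Revenue = 59.5809 * 316.9790 = 18885.8941
Total cost = 13.2483 * 316.9790 = 4199.4329
Profit = 18885.8941 - 4199.4329 = 14686.4612

14686.4612 $


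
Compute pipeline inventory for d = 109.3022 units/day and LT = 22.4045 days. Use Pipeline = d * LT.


Pipeline = 109.3022 * 22.4045 = 2448.8611

2448.8611 units


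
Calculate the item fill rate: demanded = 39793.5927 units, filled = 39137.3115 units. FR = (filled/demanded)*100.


FR = 39137.3115 / 39793.5927 * 100 = 98.3508

98.3508%


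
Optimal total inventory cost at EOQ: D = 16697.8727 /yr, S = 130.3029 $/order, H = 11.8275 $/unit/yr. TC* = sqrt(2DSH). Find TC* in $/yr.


2*D*S*H = 51468105.1527
TC* = sqrt(51468105.1527) = 7174.1275

7174.1275 $/yr


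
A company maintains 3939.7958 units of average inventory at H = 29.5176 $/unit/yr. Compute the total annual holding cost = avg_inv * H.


Cost = 3939.7958 * 29.5176 = 116293.3165

116293.3165 $/yr


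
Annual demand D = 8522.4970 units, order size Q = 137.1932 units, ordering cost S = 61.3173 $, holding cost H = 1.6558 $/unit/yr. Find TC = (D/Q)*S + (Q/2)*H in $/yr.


Ordering cost = D*S/Q = 3809.0554
Holding cost = Q*H/2 = 113.5823
TC = 3809.0554 + 113.5823 = 3922.6377

3922.6377 $/yr


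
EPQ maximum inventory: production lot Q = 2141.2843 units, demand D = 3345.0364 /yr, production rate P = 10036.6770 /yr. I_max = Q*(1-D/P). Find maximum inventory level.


D/P = 0.3333
1 - D/P = 0.6667
I_max = 2141.2843 * 0.6667 = 1427.6344

1427.6344 units


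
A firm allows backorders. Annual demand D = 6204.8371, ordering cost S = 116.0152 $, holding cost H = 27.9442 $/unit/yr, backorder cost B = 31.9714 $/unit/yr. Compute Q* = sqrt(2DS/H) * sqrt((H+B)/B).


sqrt(2DS/H) = 226.9822
sqrt((H+B)/B) = 1.3690
Q* = 226.9822 * 1.3690 = 310.7284

310.7284 units


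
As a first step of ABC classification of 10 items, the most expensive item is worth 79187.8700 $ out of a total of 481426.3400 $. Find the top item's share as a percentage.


Top item = 79187.8700
Total = 481426.3400
Percentage = 79187.8700 / 481426.3400 * 100 = 16.4486

16.4486%


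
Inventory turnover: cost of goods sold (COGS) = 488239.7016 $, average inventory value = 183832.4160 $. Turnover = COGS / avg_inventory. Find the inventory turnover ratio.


Turnover = 488239.7016 / 183832.4160 = 2.6559

2.6559


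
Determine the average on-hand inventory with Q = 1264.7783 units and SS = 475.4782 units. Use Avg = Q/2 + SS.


Q/2 = 632.3891
Avg = 632.3891 + 475.4782 = 1107.8673

1107.8673 units


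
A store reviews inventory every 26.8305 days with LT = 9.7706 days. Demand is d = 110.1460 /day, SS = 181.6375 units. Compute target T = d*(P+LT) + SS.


P + LT = 36.6011
d*(P+LT) = 110.1460 * 36.6011 = 4031.4648
T = 4031.4648 + 181.6375 = 4213.1023

4213.1023 units


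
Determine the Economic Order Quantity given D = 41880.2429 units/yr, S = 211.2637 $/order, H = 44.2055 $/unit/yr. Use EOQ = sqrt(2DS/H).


2*D*S = 2 * 41880.2429 * 211.2637 = 17695550.1439
2*D*S/H = 400302.0019
EOQ = sqrt(400302.0019) = 632.6942

632.6942 units


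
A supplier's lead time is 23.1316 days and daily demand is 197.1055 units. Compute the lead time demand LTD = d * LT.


LTD = 197.1055 * 23.1316 = 4559.3656

4559.3656 units


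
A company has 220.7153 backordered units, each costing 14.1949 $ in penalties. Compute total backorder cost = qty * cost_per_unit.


Total = 220.7153 * 14.1949 = 3133.0316

3133.0316 $


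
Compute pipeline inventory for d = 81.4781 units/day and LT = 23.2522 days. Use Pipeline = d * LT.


Pipeline = 81.4781 * 23.2522 = 1894.5451

1894.5451 units


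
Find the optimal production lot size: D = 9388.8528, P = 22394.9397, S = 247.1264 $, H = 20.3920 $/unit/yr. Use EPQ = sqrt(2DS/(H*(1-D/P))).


1 - D/P = 1 - 0.4192 = 0.5808
H*(1-D/P) = 11.8429
2DS = 4640466.7852
EPQ = sqrt(391836.6836) = 625.9686

625.9686 units


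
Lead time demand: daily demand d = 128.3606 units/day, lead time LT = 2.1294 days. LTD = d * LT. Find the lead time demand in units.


LTD = 128.3606 * 2.1294 = 273.3311

273.3311 units


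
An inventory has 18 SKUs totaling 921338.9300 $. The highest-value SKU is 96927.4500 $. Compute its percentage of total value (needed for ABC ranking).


Top item = 96927.4500
Total = 921338.9300
Percentage = 96927.4500 / 921338.9300 * 100 = 10.5203

10.5203%


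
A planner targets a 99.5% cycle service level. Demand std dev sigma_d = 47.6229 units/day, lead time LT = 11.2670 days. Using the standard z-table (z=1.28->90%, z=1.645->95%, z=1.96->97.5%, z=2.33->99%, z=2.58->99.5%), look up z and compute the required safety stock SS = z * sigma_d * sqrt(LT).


From the table, SL = 99.5% corresponds to z = 2.58
sqrt(LT) = sqrt(11.2670) = 3.3566
SS = 2.58 * 47.6229 * 3.3566 = 412.4200

412.4200 units


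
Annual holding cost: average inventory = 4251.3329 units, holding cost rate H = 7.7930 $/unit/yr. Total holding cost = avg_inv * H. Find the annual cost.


Cost = 4251.3329 * 7.7930 = 33130.6373

33130.6373 $/yr


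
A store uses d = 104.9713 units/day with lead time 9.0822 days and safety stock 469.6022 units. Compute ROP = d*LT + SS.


d*LT = 104.9713 * 9.0822 = 953.3703
ROP = 953.3703 + 469.6022 = 1422.9725

1422.9725 units


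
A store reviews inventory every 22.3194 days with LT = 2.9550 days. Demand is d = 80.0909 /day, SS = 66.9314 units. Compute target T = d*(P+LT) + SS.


P + LT = 25.2744
d*(P+LT) = 80.0909 * 25.2744 = 2024.2494
T = 2024.2494 + 66.9314 = 2091.1808

2091.1808 units


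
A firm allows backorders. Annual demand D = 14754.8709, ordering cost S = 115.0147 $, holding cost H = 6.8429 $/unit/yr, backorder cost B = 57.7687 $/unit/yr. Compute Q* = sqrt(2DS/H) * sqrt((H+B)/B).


sqrt(2DS/H) = 704.2702
sqrt((H+B)/B) = 1.0576
Q* = 704.2702 * 1.0576 = 744.8147

744.8147 units


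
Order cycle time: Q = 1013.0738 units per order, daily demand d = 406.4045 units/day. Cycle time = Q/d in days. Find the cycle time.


Cycle = 1013.0738 / 406.4045 = 2.4928

2.4928 days


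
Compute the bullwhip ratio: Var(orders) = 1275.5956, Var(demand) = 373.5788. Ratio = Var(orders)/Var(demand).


BW = 1275.5956 / 373.5788 = 3.4145

3.4145


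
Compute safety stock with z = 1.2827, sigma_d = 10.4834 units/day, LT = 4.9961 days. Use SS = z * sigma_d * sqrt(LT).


sqrt(LT) = sqrt(4.9961) = 2.2352
SS = 1.2827 * 10.4834 * 2.2352 = 30.0568

30.0568 units


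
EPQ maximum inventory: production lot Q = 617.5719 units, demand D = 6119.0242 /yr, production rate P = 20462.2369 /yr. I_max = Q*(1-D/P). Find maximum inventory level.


D/P = 0.2990
1 - D/P = 0.7010
I_max = 617.5719 * 0.7010 = 432.8933

432.8933 units


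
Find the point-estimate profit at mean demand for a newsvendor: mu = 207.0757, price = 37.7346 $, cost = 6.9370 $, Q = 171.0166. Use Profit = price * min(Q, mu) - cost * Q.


Sales at mu = min(171.0166, 207.0757) = 171.0166
Revenue = 37.7346 * 171.0166 = 6453.2430
Total cost = 6.9370 * 171.0166 = 1186.3422
Profit = 6453.2430 - 1186.3422 = 5266.9008

5266.9008 $


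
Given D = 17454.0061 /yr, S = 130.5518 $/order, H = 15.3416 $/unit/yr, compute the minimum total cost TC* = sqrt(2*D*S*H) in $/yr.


2*D*S*H = 69916332.3943
TC* = sqrt(69916332.3943) = 8361.5987

8361.5987 $/yr


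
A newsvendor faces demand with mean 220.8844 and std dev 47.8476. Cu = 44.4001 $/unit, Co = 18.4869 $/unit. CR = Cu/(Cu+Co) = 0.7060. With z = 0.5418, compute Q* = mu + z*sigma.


CR = Cu/(Cu+Co) = 44.4001/(44.4001+18.4869) = 0.7060
z = 0.5418
Q* = 220.8844 + 0.5418 * 47.8476 = 246.8082

246.8082 units


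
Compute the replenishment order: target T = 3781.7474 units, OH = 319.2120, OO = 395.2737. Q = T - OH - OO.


Inventory position = OH + OO = 319.2120 + 395.2737 = 714.4857
Q = 3781.7474 - 714.4857 = 3067.2617

3067.2617 units


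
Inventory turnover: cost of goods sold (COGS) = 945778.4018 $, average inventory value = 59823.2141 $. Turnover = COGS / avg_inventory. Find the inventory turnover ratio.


Turnover = 945778.4018 / 59823.2141 = 15.8096

15.8096


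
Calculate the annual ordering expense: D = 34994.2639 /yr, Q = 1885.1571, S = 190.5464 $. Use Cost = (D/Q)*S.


Number of orders = D/Q = 18.5630
Cost = 18.5630 * 190.5464 = 3537.1222

3537.1222 $/yr


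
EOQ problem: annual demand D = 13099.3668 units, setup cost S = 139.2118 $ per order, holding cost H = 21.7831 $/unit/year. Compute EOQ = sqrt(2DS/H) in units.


2*D*S = 2 * 13099.3668 * 139.2118 = 3647172.8622
2*D*S/H = 167431.3051
EOQ = sqrt(167431.3051) = 409.1837

409.1837 units


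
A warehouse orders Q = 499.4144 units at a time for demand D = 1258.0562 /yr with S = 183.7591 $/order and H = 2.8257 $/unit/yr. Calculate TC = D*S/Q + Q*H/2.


Ordering cost = D*S/Q = 462.9007
Holding cost = Q*H/2 = 705.5976
TC = 462.9007 + 705.5976 = 1168.4983

1168.4983 $/yr


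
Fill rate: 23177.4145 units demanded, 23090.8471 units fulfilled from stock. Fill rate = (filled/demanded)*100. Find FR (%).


FR = 23090.8471 / 23177.4145 * 100 = 99.6265

99.6265%


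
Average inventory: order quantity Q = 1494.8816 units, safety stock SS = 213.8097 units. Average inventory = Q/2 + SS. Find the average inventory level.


Q/2 = 747.4408
Avg = 747.4408 + 213.8097 = 961.2505

961.2505 units


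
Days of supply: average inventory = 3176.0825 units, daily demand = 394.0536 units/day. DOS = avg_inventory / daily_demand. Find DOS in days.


DOS = 3176.0825 / 394.0536 = 8.0600

8.0600 days


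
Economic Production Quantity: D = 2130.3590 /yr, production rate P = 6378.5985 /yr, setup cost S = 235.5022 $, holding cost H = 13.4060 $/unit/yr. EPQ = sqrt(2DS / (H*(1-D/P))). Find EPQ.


1 - D/P = 1 - 0.3340 = 0.6660
H*(1-D/P) = 8.9286
2DS = 1003408.4626
EPQ = sqrt(112381.4984) = 335.2335

335.2335 units


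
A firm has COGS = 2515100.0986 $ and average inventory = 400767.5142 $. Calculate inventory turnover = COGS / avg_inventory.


Turnover = 2515100.0986 / 400767.5142 = 6.2757

6.2757


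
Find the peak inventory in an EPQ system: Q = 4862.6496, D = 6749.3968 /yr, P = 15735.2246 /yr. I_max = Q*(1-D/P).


D/P = 0.4289
1 - D/P = 0.5711
I_max = 4862.6496 * 0.5711 = 2776.8864

2776.8864 units


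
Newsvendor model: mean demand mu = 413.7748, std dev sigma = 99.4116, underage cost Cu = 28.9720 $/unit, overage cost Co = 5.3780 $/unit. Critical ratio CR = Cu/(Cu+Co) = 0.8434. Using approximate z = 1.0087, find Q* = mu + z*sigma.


CR = Cu/(Cu+Co) = 28.9720/(28.9720+5.3780) = 0.8434
z = 1.0087
Q* = 413.7748 + 1.0087 * 99.4116 = 514.0513

514.0513 units


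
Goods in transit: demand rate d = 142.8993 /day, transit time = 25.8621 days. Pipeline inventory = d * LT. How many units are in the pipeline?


Pipeline = 142.8993 * 25.8621 = 3695.6760

3695.6760 units


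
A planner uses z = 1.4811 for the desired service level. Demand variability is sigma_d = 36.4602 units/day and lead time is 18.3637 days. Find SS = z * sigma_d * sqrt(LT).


sqrt(LT) = sqrt(18.3637) = 4.2853
SS = 1.4811 * 36.4602 * 4.2853 = 231.4107

231.4107 units


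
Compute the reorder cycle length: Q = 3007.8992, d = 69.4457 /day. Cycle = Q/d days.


Cycle = 3007.8992 / 69.4457 = 43.3130

43.3130 days


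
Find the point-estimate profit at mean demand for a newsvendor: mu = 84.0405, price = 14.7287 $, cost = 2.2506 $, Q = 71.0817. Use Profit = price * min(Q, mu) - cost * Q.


Sales at mu = min(71.0817, 84.0405) = 71.0817
Revenue = 14.7287 * 71.0817 = 1046.9410
Total cost = 2.2506 * 71.0817 = 159.9765
Profit = 1046.9410 - 159.9765 = 886.9646

886.9646 $


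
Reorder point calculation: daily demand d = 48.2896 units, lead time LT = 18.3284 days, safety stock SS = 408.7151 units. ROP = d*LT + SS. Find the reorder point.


d*LT = 48.2896 * 18.3284 = 885.0711
ROP = 885.0711 + 408.7151 = 1293.7862

1293.7862 units


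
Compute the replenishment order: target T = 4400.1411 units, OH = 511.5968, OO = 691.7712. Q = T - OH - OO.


Inventory position = OH + OO = 511.5968 + 691.7712 = 1203.3680
Q = 4400.1411 - 1203.3680 = 3196.7731

3196.7731 units


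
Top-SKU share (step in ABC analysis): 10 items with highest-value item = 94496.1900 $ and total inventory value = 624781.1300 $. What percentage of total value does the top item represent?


Top item = 94496.1900
Total = 624781.1300
Percentage = 94496.1900 / 624781.1300 * 100 = 15.1247

15.1247%


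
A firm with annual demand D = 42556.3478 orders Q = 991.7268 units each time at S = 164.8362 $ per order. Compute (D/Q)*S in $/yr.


Number of orders = D/Q = 42.9114
Cost = 42.9114 * 164.8362 = 7073.3459

7073.3459 $/yr


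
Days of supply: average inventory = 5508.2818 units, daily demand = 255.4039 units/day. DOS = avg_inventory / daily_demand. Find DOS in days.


DOS = 5508.2818 / 255.4039 = 21.5669

21.5669 days


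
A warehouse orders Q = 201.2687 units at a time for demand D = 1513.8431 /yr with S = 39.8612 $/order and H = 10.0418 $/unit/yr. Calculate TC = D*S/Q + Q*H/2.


Ordering cost = D*S/Q = 299.8161
Holding cost = Q*H/2 = 1010.5500
TC = 299.8161 + 1010.5500 = 1310.3661

1310.3661 $/yr


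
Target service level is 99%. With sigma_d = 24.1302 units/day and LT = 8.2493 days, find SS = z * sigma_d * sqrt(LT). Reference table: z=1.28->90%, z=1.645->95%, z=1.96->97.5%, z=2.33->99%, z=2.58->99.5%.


From the table, SL = 99% corresponds to z = 2.33
sqrt(LT) = sqrt(8.2493) = 2.8722
SS = 2.33 * 24.1302 * 2.8722 = 161.4825

161.4825 units


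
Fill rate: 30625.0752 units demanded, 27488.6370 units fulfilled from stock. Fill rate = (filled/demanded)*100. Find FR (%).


FR = 27488.6370 / 30625.0752 * 100 = 89.7586

89.7586%


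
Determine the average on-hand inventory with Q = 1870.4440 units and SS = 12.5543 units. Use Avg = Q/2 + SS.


Q/2 = 935.2220
Avg = 935.2220 + 12.5543 = 947.7763

947.7763 units


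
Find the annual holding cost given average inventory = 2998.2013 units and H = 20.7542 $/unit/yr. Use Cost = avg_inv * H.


Cost = 2998.2013 * 20.7542 = 62225.2694

62225.2694 $/yr


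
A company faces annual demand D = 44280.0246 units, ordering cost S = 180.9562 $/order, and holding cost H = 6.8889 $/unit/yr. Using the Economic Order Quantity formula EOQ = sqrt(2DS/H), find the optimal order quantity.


2*D*S = 2 * 44280.0246 * 180.9562 = 16025489.9750
2*D*S/H = 2326277.0508
EOQ = sqrt(2326277.0508) = 1525.2138

1525.2138 units


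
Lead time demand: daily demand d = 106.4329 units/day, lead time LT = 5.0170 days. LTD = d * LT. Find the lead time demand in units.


LTD = 106.4329 * 5.0170 = 533.9739

533.9739 units


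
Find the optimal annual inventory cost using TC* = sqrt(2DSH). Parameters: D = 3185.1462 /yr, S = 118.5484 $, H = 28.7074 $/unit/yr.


2*D*S*H = 21679483.1745
TC* = sqrt(21679483.1745) = 4656.1232

4656.1232 $/yr


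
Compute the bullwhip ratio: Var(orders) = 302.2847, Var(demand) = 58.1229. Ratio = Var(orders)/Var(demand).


BW = 302.2847 / 58.1229 = 5.2008

5.2008


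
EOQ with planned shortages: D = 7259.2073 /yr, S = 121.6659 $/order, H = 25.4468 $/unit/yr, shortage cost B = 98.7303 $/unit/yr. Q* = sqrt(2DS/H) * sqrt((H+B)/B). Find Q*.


sqrt(2DS/H) = 263.4677
sqrt((H+B)/B) = 1.1215
Q* = 263.4677 * 1.1215 = 295.4765

295.4765 units


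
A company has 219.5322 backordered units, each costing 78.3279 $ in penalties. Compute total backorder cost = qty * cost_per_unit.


Total = 219.5322 * 78.3279 = 17195.4962

17195.4962 $


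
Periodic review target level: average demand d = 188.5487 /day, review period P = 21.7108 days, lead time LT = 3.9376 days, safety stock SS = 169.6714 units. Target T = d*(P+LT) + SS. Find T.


P + LT = 25.6484
d*(P+LT) = 188.5487 * 25.6484 = 4835.9725
T = 4835.9725 + 169.6714 = 5005.6439

5005.6439 units


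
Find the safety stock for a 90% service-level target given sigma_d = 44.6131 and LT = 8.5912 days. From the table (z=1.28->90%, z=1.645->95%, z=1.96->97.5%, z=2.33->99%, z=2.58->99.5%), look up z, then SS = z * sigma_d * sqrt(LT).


From the table, SL = 90% corresponds to z = 1.28
sqrt(LT) = sqrt(8.5912) = 2.9311
SS = 1.28 * 44.6131 * 2.9311 = 167.3784

167.3784 units


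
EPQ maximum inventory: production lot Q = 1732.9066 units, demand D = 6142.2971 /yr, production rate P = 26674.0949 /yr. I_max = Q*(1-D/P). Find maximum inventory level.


D/P = 0.2303
1 - D/P = 0.7697
I_max = 1732.9066 * 0.7697 = 1333.8667

1333.8667 units


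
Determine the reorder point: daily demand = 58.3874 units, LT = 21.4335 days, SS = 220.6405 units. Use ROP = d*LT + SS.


d*LT = 58.3874 * 21.4335 = 1251.4463
ROP = 1251.4463 + 220.6405 = 1472.0868

1472.0868 units


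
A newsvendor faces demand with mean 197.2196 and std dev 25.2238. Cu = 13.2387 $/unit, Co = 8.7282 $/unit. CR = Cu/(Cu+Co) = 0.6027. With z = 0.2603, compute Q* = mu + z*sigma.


CR = Cu/(Cu+Co) = 13.2387/(13.2387+8.7282) = 0.6027
z = 0.2603
Q* = 197.2196 + 0.2603 * 25.2238 = 203.7854

203.7854 units


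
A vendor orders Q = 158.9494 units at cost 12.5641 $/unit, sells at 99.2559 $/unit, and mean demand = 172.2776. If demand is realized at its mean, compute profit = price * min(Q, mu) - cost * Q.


Sales at mu = min(158.9494, 172.2776) = 158.9494
Revenue = 99.2559 * 158.9494 = 15776.6658
Total cost = 12.5641 * 158.9494 = 1997.0562
Profit = 15776.6658 - 1997.0562 = 13779.6096

13779.6096 $


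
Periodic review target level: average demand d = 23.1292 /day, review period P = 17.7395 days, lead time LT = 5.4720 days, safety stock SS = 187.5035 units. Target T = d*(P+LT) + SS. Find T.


P + LT = 23.2115
d*(P+LT) = 23.1292 * 23.2115 = 536.8634
T = 536.8634 + 187.5035 = 724.3669

724.3669 units


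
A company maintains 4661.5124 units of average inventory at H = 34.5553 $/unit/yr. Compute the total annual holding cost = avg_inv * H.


Cost = 4661.5124 * 34.5553 = 161079.9594

161079.9594 $/yr


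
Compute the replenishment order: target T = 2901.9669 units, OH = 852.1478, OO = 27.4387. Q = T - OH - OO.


Inventory position = OH + OO = 852.1478 + 27.4387 = 879.5865
Q = 2901.9669 - 879.5865 = 2022.3804

2022.3804 units


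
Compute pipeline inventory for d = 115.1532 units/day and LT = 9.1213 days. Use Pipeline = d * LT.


Pipeline = 115.1532 * 9.1213 = 1050.3469

1050.3469 units


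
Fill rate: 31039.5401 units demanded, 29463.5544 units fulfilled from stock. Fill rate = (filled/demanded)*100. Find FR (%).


FR = 29463.5544 / 31039.5401 * 100 = 94.9227

94.9227%


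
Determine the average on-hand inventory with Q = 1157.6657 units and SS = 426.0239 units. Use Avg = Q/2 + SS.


Q/2 = 578.8329
Avg = 578.8329 + 426.0239 = 1004.8568

1004.8568 units


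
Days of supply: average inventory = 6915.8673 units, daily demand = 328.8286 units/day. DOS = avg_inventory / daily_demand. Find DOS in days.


DOS = 6915.8673 / 328.8286 = 21.0318

21.0318 days


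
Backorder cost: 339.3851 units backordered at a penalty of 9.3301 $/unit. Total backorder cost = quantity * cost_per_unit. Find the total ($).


Total = 339.3851 * 9.3301 = 3166.4969

3166.4969 $


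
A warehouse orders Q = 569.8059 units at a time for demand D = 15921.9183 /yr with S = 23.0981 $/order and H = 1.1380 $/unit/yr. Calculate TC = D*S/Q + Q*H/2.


Ordering cost = D*S/Q = 645.4234
Holding cost = Q*H/2 = 324.2196
TC = 645.4234 + 324.2196 = 969.6430

969.6430 $/yr


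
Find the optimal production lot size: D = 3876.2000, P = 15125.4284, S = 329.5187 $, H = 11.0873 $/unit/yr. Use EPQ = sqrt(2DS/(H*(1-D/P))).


1 - D/P = 1 - 0.2563 = 0.7437
H*(1-D/P) = 8.2460
2DS = 2554560.7699
EPQ = sqrt(309795.7027) = 556.5929

556.5929 units


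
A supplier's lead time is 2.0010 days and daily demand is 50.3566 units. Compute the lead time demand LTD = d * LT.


LTD = 50.3566 * 2.0010 = 100.7636

100.7636 units


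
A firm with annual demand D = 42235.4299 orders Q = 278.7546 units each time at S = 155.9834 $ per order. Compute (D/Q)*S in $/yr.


Number of orders = D/Q = 151.5147
Cost = 151.5147 * 155.9834 = 23633.7838

23633.7838 $/yr


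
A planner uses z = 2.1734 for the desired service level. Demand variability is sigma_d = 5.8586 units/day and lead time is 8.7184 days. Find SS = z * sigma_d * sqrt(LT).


sqrt(LT) = sqrt(8.7184) = 2.9527
SS = 2.1734 * 5.8586 * 2.9527 = 37.5969

37.5969 units


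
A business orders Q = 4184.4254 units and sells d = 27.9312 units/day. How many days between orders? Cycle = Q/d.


Cycle = 4184.4254 / 27.9312 = 149.8119

149.8119 days


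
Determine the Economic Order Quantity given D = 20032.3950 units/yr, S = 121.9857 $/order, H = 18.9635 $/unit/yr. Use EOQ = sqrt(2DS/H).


2*D*S = 2 * 20032.3950 * 121.9857 = 4887331.4535
2*D*S/H = 257723.0708
EOQ = sqrt(257723.0708) = 507.6643

507.6643 units


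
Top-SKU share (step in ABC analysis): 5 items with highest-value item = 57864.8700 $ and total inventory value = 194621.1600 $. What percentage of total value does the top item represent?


Top item = 57864.8700
Total = 194621.1600
Percentage = 57864.8700 / 194621.1600 * 100 = 29.7321

29.7321%


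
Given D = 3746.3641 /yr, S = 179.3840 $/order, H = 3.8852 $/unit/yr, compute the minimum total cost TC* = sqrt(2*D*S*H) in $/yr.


2*D*S*H = 5222002.3480
TC* = sqrt(5222002.3480) = 2285.1701

2285.1701 $/yr


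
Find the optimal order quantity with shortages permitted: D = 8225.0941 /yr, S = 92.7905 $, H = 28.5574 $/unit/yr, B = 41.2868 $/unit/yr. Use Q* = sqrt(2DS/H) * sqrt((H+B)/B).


sqrt(2DS/H) = 231.1947
sqrt((H+B)/B) = 1.3006
Q* = 231.1947 * 1.3006 = 300.7028

300.7028 units


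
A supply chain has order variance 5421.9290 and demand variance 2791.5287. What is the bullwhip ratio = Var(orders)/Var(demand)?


BW = 5421.9290 / 2791.5287 = 1.9423

1.9423


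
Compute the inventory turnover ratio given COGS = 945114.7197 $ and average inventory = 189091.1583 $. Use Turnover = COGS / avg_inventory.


Turnover = 945114.7197 / 189091.1583 = 4.9982

4.9982


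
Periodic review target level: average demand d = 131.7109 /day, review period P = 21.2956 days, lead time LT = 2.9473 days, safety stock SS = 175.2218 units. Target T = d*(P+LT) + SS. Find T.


P + LT = 24.2429
d*(P+LT) = 131.7109 * 24.2429 = 3193.0542
T = 3193.0542 + 175.2218 = 3368.2760

3368.2760 units


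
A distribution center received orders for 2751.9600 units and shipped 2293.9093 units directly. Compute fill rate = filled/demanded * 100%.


FR = 2293.9093 / 2751.9600 * 100 = 83.3555

83.3555%
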